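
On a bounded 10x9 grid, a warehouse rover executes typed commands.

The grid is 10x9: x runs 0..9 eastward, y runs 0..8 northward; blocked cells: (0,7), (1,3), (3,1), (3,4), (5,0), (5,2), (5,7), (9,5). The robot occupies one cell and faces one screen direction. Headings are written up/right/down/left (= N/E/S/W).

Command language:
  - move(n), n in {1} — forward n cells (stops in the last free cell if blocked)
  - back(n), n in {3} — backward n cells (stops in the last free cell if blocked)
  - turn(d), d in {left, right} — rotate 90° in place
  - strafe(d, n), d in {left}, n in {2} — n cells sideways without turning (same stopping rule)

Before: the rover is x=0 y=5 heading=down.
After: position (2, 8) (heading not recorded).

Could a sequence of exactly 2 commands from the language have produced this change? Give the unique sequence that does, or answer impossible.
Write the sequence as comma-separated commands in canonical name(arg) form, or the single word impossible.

key: order matters: swapping strafe(left, 2) and back(3) lands elsewhere
initial: x=0 y=5 heading=down
1. strafe(left, 2) → x=2 y=5 heading=down
2. back(3) → x=2 y=8 heading=down
all 25 alternatives checked — unique.

strafe(left, 2), back(3)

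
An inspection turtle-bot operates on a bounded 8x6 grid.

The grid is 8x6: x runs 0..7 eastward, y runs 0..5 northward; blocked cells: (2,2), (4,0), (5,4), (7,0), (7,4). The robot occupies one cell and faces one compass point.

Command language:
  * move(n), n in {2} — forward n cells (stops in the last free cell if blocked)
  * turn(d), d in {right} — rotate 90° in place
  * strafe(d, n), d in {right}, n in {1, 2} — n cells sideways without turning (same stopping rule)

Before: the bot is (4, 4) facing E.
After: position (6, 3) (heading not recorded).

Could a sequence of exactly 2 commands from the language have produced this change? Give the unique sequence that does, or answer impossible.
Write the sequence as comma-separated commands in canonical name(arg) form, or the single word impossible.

key: order matters: swapping strafe(right, 1) and move(2) lands elsewhere
initial: (4, 4) facing E
[1] after strafe(right, 1): (4, 3) facing E
[2] after move(2): (6, 3) facing E
no other 2-command option fits: unique.

strafe(right, 1), move(2)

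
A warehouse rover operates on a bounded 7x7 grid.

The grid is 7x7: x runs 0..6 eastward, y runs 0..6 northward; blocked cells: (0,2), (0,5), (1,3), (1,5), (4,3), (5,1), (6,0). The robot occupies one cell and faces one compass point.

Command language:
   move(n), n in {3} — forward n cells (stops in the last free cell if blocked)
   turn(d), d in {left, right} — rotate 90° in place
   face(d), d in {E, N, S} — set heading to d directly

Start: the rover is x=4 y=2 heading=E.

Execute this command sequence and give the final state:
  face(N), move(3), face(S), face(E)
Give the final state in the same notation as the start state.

x=4 y=2 heading=E

begin: x=4 y=2 heading=E
step 1 (face(N)): x=4 y=2 heading=N
step 2 (move(3)): x=4 y=2 heading=N
step 3 (face(S)): x=4 y=2 heading=S
step 4 (face(E)): x=4 y=2 heading=E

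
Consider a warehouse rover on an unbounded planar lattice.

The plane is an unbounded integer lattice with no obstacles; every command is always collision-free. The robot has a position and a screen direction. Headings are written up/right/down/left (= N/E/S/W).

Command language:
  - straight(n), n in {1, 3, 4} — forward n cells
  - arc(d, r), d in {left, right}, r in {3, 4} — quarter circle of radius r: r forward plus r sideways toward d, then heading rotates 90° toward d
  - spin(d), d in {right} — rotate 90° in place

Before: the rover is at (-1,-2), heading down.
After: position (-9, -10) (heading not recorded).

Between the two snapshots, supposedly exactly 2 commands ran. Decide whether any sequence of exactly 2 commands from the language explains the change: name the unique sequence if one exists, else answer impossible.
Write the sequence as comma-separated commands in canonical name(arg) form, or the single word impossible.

arc(right, 4), arc(left, 4)

key: running arc(left, 4) before arc(right, 4) would end elsewhere — order is forced
t0: at (-1,-2), heading down
1. arc(right, 4) → at (-5,-6), heading left
2. arc(left, 4) → at (-9,-10), heading down
uniquely the one of 64 2-step routes that fits.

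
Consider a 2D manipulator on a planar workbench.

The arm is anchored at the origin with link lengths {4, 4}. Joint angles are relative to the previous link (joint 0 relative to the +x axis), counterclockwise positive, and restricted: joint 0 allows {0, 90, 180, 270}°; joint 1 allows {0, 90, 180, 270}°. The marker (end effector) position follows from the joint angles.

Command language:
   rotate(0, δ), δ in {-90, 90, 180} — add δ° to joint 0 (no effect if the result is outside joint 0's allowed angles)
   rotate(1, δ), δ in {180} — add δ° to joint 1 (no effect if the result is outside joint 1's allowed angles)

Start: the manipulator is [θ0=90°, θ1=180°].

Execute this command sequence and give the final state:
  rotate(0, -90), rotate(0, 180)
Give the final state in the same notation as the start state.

[θ0=180°, θ1=180°]

start: [θ0=90°, θ1=180°]
1. rotate(0, -90) → [θ0=0°, θ1=180°]
2. rotate(0, 180) → [θ0=180°, θ1=180°]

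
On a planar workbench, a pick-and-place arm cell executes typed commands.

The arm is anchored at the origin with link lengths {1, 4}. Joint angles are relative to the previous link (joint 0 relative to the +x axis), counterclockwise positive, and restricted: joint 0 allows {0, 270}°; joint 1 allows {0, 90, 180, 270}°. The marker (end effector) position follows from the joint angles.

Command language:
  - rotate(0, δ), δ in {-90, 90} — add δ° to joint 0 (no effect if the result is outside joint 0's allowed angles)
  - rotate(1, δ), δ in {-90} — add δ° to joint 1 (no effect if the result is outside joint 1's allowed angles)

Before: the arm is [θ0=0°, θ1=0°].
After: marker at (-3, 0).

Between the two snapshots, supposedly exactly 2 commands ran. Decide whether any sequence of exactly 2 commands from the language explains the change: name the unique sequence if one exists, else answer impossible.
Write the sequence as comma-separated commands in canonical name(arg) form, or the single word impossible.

rotate(1, -90), rotate(1, -90)

begin: [θ0=0°, θ1=0°]
t=1 rotate(1, -90) ⇒ [θ0=0°, θ1=270°]
t=2 rotate(1, -90) ⇒ [θ0=0°, θ1=180°]
no other 2-command option fits: unique.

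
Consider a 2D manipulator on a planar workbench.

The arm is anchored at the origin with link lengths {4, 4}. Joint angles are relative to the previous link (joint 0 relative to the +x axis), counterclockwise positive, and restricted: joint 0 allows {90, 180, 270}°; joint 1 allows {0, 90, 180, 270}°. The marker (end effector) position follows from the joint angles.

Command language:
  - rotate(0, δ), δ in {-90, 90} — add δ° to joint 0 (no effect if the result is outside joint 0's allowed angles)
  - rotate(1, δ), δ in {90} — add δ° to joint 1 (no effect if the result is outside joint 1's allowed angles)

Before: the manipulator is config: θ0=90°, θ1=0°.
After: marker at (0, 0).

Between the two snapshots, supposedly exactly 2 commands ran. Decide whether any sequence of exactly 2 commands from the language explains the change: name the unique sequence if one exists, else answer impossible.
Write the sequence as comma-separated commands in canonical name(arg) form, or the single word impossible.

t0: config: θ0=90°, θ1=0°
t=1 rotate(1, 90) ⇒ config: θ0=90°, θ1=90°
t=2 rotate(1, 90) ⇒ config: θ0=90°, θ1=180°
uniquely the one of 9 2-step routes that fits.

rotate(1, 90), rotate(1, 90)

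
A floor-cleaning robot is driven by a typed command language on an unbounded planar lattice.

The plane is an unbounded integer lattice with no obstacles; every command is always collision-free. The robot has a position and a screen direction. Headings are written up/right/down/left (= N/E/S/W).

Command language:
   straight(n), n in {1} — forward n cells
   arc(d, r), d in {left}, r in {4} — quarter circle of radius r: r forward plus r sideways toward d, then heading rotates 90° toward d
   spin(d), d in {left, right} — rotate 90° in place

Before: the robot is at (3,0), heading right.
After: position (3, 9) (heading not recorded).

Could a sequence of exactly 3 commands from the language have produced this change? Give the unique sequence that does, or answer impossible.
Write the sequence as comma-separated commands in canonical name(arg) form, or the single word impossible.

arc(left, 4), straight(1), arc(left, 4)

begin: at (3,0), heading right
t=1 arc(left, 4) ⇒ at (7,4), heading up
t=2 straight(1) ⇒ at (7,5), heading up
t=3 arc(left, 4) ⇒ at (3,9), heading left
all 64 alternatives checked — unique.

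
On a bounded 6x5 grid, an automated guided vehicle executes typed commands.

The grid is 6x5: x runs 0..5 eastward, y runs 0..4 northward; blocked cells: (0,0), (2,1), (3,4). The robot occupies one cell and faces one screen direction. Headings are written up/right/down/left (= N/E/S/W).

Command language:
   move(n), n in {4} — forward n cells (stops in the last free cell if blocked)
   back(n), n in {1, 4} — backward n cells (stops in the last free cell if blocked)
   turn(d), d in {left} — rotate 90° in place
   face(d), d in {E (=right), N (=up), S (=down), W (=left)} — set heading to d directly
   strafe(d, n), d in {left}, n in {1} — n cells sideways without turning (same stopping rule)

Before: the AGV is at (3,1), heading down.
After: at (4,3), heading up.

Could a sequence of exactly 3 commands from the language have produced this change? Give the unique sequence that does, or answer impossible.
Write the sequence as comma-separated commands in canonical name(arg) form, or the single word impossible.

back(4), strafe(left, 1), face(N)

key: order matters: swapping back(4) and face(N) lands elsewhere
start: at (3,1), heading down
step 1 (back(4)): at (3,3), heading down
step 2 (strafe(left, 1)): at (4,3), heading down
step 3 (face(N)): at (4,3), heading up
all 729 alternatives checked — unique.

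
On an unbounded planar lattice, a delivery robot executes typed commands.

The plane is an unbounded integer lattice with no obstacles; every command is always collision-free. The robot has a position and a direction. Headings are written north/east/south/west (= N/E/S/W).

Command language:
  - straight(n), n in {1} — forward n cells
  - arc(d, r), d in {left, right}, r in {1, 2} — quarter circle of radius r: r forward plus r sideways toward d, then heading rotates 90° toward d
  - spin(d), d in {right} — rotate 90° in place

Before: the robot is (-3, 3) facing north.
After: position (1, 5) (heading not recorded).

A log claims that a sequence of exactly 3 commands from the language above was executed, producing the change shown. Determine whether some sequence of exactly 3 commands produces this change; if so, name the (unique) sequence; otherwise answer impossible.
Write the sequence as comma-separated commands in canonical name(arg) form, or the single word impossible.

arc(right, 2), straight(1), straight(1)

key: running straight(1) before arc(right, 2) would end elsewhere — order is forced
begin: (-3, 3) facing north
step 1 (arc(right, 2)): (-1, 5) facing east
step 2 (straight(1)): (0, 5) facing east
step 3 (straight(1)): (1, 5) facing east
uniquely the one of 216 3-step routes that fits.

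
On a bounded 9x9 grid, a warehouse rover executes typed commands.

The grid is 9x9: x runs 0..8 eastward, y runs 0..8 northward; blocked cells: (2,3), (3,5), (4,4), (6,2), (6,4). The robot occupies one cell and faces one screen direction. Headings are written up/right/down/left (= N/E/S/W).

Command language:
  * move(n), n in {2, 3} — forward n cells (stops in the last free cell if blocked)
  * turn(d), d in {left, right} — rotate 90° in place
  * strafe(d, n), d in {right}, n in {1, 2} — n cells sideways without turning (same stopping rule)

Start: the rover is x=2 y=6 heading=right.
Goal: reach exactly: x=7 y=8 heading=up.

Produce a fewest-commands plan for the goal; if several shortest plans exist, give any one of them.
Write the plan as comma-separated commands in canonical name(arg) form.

move(3), turn(left), move(3), strafe(right, 2)

initial: x=2 y=6 heading=right
step 1 (move(3)): x=5 y=6 heading=right
step 2 (turn(left)): x=5 y=6 heading=up
step 3 (move(3)): x=5 y=8 heading=up
step 4 (strafe(right, 2)): x=7 y=8 heading=up
nothing shorter than 4 reaches the goal.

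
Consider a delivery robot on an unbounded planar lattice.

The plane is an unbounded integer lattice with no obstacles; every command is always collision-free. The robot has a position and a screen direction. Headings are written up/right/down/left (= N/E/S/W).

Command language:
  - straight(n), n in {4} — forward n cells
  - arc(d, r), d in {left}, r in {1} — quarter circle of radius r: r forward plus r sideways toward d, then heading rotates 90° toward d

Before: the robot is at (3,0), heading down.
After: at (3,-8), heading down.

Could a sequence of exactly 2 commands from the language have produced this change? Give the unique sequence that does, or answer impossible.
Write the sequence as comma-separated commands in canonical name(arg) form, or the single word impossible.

key: still facing S at the end — nothing in the sequence rotates
begin: at (3,0), heading down
step 1 (straight(4)): at (3,-4), heading down
step 2 (straight(4)): at (3,-8), heading down
uniquely the one of 4 2-step routes that fits.

straight(4), straight(4)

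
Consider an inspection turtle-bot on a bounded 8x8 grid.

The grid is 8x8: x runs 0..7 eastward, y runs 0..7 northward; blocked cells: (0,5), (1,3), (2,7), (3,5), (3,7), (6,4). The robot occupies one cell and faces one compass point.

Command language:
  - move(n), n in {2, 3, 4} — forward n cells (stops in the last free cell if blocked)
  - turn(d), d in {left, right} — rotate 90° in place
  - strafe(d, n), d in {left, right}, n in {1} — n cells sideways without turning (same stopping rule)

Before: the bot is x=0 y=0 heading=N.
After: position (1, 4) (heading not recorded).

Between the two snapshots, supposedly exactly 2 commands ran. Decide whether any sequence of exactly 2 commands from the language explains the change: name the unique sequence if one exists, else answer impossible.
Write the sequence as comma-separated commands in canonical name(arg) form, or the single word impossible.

key: running strafe(right, 1) before move(4) would end elsewhere — order is forced
initial: x=0 y=0 heading=N
1. move(4) → x=0 y=4 heading=N
2. strafe(right, 1) → x=1 y=4 heading=N
all 49 alternatives checked — unique.

move(4), strafe(right, 1)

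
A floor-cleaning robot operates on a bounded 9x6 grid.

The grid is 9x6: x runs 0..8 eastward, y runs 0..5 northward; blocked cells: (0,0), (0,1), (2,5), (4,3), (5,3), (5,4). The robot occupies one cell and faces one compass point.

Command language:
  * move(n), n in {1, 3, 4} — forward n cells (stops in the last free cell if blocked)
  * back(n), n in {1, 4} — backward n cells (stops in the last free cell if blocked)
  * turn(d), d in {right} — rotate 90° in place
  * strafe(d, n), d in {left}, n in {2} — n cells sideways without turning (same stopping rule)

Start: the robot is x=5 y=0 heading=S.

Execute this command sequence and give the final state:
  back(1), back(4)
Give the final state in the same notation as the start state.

x=5 y=2 heading=S

t0: x=5 y=0 heading=S
t=1 back(1) ⇒ x=5 y=1 heading=S
t=2 back(4) ⇒ x=5 y=2 heading=S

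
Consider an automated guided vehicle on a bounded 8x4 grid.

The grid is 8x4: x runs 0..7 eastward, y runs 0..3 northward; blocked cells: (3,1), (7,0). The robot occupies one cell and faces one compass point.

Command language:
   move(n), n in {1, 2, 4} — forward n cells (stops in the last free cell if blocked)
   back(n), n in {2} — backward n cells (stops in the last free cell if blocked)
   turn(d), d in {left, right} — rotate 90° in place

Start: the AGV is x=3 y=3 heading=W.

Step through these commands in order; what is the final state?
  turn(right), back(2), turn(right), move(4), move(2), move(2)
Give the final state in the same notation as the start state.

t0: x=3 y=3 heading=W
[1] after turn(right): x=3 y=3 heading=N
[2] after back(2): x=3 y=2 heading=N
[3] after turn(right): x=3 y=2 heading=E
[4] after move(4): x=7 y=2 heading=E
[5] after move(2): x=7 y=2 heading=E
[6] after move(2): x=7 y=2 heading=E

x=7 y=2 heading=E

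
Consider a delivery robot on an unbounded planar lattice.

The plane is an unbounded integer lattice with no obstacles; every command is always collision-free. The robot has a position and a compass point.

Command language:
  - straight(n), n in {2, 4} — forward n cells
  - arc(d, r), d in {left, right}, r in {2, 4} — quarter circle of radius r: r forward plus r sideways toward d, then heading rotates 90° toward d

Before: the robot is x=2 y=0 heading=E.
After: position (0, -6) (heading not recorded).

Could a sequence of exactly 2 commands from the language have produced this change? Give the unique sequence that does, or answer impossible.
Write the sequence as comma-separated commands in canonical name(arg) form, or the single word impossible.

key: order matters: swapping arc(right, 2) and arc(right, 4) lands elsewhere
from: x=2 y=0 heading=E
step 1 (arc(right, 2)): x=4 y=-2 heading=S
step 2 (arc(right, 4)): x=0 y=-6 heading=W
no other 2-command option fits: unique.

arc(right, 2), arc(right, 4)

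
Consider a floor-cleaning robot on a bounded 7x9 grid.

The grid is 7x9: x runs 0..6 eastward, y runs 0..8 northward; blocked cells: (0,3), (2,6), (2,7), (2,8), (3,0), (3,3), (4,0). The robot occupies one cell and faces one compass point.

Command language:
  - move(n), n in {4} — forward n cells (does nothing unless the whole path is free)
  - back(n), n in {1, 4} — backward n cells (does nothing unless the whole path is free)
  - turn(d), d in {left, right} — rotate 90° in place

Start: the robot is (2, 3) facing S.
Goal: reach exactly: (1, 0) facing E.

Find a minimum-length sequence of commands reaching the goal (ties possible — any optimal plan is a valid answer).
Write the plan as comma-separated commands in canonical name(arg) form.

back(1), move(4), turn(left), back(1)

t0: (2, 3) facing S
step 1 (back(1)): (2, 4) facing S
step 2 (move(4)): (2, 0) facing S
step 3 (turn(left)): (2, 0) facing E
step 4 (back(1)): (1, 0) facing E
minimal: 4 command(s), checked below 4.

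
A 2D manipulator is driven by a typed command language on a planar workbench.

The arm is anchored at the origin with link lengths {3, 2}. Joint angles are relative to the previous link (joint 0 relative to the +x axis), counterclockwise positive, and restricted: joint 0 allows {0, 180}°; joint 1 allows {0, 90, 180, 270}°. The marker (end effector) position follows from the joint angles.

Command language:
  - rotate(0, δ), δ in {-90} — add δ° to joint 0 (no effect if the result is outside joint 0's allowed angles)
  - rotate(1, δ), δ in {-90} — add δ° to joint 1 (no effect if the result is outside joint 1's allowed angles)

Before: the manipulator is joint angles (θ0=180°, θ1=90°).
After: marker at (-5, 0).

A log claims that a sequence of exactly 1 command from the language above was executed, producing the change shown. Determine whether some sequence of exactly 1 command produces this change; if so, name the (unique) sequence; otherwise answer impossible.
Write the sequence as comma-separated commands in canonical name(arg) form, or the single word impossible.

rotate(1, -90)

begin: joint angles (θ0=180°, θ1=90°)
step 1 (rotate(1, -90)): joint angles (θ0=180°, θ1=0°)
no other 1-command option fits: unique.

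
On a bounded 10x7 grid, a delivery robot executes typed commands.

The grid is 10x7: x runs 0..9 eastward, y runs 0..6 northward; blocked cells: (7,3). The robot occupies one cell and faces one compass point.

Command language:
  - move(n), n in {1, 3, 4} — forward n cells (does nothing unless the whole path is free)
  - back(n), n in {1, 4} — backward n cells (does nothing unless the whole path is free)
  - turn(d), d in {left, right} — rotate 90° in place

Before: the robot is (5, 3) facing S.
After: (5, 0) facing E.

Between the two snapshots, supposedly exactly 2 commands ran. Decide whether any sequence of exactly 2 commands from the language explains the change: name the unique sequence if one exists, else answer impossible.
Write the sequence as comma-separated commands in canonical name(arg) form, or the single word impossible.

move(3), turn(left)

key: cell and facing (now E) both changed — the 2 commands mix motion and turning
start: (5, 3) facing S
t=1 move(3) ⇒ (5, 0) facing S
t=2 turn(left) ⇒ (5, 0) facing E
no rival 2-sequence matches.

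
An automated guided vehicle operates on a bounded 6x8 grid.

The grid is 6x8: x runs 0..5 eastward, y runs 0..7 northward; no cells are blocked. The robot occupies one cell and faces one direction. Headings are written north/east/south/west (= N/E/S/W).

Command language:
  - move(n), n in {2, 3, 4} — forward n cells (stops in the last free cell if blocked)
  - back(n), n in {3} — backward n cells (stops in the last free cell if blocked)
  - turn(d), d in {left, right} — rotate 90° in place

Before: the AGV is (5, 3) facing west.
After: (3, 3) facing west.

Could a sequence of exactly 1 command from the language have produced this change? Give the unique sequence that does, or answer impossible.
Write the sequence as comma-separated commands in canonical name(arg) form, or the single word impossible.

key: still facing W — the one step turns nothing
begin: (5, 3) facing west
1. move(2) → (3, 3) facing west
all 6 alternatives checked — unique.

move(2)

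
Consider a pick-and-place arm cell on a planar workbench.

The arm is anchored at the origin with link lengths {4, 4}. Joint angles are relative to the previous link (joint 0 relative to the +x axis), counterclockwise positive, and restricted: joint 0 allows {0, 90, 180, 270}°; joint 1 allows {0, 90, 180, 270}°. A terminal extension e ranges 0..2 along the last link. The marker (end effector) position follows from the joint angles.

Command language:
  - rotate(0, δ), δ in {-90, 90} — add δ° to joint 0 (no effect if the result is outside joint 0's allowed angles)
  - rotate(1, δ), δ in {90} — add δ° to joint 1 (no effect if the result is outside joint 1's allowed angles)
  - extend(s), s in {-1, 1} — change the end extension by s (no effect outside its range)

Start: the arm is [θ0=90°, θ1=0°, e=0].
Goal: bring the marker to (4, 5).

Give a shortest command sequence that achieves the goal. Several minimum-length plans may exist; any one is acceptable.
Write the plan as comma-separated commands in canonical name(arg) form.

rotate(0, -90), extend(1), rotate(1, 90)

begin: [θ0=90°, θ1=0°, e=0]
[1] after rotate(0, -90): [θ0=0°, θ1=0°, e=0]
[2] after extend(1): [θ0=0°, θ1=0°, e=1]
[3] after rotate(1, 90): [θ0=0°, θ1=90°, e=1]
minimal: 3 command(s), checked below 3.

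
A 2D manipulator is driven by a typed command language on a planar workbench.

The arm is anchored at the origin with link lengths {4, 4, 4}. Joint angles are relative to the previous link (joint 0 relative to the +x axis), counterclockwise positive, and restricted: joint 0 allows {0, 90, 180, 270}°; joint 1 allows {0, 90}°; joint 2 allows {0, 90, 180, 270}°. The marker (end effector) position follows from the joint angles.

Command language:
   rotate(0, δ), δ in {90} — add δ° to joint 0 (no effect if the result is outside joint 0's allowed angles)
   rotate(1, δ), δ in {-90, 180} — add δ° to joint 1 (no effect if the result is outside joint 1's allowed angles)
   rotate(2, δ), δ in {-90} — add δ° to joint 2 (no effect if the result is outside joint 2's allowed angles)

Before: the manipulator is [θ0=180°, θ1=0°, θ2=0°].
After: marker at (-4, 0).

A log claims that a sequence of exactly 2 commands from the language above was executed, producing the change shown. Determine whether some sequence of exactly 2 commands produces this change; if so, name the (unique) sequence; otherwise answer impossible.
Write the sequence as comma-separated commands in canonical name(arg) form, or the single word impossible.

rotate(2, -90), rotate(2, -90)

start: [θ0=180°, θ1=0°, θ2=0°]
t=1 rotate(2, -90) ⇒ [θ0=180°, θ1=0°, θ2=270°]
t=2 rotate(2, -90) ⇒ [θ0=180°, θ1=0°, θ2=180°]
no other 2-command option fits: unique.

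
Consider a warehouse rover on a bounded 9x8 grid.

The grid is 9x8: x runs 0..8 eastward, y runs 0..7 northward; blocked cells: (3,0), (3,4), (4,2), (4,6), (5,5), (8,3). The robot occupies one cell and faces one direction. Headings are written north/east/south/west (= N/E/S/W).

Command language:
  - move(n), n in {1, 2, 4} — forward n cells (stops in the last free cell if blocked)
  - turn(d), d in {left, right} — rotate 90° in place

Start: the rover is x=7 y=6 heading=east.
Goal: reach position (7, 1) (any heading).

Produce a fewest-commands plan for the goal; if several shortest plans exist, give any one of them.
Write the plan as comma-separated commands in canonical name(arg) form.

turn(right), move(1), move(4)

initial: x=7 y=6 heading=east
[1] after turn(right): x=7 y=6 heading=south
[2] after move(1): x=7 y=5 heading=south
[3] after move(4): x=7 y=1 heading=south
minimal: 3 command(s), checked below 3.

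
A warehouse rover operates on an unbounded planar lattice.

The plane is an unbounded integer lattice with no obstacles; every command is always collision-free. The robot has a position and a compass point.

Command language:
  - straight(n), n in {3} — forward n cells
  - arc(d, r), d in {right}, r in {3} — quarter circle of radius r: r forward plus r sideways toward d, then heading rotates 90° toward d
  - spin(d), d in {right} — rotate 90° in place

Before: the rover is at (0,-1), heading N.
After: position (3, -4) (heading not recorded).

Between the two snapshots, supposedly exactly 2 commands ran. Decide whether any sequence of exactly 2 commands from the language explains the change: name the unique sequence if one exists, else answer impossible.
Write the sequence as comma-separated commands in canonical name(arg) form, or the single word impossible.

spin(right), arc(right, 3)

key: running arc(right, 3) before spin(right) would end elsewhere — order is forced
from: at (0,-1), heading N
[1] after spin(right): at (0,-1), heading E
[2] after arc(right, 3): at (3,-4), heading S
no other 2-command option fits: unique.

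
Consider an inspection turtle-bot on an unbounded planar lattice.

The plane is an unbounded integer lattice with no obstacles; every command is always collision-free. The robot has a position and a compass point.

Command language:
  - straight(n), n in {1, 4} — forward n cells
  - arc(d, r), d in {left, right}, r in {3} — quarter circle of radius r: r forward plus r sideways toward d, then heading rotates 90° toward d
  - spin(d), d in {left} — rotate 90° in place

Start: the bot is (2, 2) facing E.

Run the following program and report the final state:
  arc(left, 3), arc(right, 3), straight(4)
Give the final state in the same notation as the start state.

begin: (2, 2) facing E
t=1 arc(left, 3) ⇒ (5, 5) facing N
t=2 arc(right, 3) ⇒ (8, 8) facing E
t=3 straight(4) ⇒ (12, 8) facing E

(12, 8) facing E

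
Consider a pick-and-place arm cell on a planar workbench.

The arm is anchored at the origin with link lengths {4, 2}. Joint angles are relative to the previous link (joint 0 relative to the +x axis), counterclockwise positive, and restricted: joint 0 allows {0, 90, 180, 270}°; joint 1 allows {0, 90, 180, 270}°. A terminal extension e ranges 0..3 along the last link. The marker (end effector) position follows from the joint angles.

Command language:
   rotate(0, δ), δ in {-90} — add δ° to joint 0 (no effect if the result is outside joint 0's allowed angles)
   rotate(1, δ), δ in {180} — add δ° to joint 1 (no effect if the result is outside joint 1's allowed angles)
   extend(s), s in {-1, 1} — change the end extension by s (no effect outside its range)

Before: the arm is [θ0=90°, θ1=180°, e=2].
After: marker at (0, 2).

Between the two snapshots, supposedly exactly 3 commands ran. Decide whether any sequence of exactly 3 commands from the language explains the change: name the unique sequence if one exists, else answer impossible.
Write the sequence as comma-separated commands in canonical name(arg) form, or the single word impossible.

extend(-1), extend(-1), extend(-1)

from: [θ0=90°, θ1=180°, e=2]
step 1 (extend(-1)): [θ0=90°, θ1=180°, e=1]
step 2 (extend(-1)): [θ0=90°, θ1=180°, e=0]
step 3 (extend(-1)): [θ0=90°, θ1=180°, e=0]
uniquely the one of 64 3-step routes that fits.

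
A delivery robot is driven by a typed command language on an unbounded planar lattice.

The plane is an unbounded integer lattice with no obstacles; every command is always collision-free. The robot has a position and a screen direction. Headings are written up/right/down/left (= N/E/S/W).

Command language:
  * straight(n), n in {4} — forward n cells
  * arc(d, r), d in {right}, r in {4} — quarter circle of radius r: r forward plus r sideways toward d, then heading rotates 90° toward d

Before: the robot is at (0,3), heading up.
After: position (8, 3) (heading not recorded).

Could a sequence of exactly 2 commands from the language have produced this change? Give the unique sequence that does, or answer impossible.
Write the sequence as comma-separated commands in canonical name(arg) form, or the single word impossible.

arc(right, 4), arc(right, 4)

begin: at (0,3), heading up
1. arc(right, 4) → at (4,7), heading right
2. arc(right, 4) → at (8,3), heading down
no other 2-command option fits: unique.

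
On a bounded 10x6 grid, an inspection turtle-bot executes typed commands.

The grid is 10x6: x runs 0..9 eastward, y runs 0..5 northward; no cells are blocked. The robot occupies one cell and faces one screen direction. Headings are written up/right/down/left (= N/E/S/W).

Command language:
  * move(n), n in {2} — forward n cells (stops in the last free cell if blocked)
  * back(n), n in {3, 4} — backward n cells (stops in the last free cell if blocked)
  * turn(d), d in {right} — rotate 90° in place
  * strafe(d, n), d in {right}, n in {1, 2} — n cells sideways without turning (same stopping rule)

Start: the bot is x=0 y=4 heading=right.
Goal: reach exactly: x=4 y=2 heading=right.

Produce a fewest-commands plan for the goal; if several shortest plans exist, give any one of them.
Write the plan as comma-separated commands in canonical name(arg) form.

move(2), move(2), strafe(right, 2)

start: x=0 y=4 heading=right
t=1 move(2) ⇒ x=2 y=4 heading=right
t=2 move(2) ⇒ x=4 y=4 heading=right
t=3 strafe(right, 2) ⇒ x=4 y=2 heading=right
minimal: 3 command(s), checked below 3.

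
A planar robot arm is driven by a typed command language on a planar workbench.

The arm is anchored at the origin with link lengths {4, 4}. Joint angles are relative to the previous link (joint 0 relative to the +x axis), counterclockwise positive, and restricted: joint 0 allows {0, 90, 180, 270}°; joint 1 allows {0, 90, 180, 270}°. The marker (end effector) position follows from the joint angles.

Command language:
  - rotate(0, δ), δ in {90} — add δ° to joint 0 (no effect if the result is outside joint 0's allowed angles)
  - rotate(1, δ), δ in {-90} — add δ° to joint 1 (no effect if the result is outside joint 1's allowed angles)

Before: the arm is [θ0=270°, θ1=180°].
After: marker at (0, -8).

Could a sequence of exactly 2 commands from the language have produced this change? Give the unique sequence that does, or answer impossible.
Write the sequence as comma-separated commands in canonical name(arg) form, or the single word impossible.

rotate(1, -90), rotate(1, -90)

start: [θ0=270°, θ1=180°]
step 1 (rotate(1, -90)): [θ0=270°, θ1=90°]
step 2 (rotate(1, -90)): [θ0=270°, θ1=0°]
no rival 2-sequence matches.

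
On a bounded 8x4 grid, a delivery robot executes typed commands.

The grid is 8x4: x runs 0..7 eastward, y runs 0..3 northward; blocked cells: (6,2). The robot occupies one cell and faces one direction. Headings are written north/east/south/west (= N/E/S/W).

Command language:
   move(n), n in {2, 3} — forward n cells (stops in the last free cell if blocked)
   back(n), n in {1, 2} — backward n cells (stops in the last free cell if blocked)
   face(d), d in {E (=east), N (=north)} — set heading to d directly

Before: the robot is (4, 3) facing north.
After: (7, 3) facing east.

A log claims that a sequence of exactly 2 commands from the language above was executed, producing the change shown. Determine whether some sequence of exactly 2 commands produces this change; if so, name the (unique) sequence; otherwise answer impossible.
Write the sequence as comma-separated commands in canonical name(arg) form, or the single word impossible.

key: order matters: swapping face(E) and move(3) lands elsewhere
start: (4, 3) facing north
step 1 (face(E)): (4, 3) facing east
step 2 (move(3)): (7, 3) facing east
all 36 alternatives checked — unique.

face(E), move(3)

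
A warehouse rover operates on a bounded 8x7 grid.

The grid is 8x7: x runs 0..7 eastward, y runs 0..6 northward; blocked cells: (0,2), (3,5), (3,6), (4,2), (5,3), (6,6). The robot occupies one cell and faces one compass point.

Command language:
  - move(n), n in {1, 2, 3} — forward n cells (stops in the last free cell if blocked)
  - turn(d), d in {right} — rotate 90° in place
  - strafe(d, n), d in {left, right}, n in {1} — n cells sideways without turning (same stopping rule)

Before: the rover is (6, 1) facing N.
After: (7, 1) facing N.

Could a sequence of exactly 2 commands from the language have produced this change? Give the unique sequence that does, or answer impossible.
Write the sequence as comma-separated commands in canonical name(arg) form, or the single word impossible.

key: still facing N at the end — nothing in the sequence rotates
initial: (6, 1) facing N
step 1 (strafe(right, 1)): (7, 1) facing N
step 2 (strafe(right, 1)): (7, 1) facing N
no rival 2-sequence matches.

strafe(right, 1), strafe(right, 1)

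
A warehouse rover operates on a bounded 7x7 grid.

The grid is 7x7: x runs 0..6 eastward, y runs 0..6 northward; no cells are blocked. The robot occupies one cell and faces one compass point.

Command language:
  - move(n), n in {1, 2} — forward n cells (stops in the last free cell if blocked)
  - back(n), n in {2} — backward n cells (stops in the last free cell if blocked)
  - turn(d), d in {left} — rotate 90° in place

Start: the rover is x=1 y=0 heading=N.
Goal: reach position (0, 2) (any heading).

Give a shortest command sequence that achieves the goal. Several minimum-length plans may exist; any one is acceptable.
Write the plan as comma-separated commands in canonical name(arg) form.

initial: x=1 y=0 heading=N
[1] after move(2): x=1 y=2 heading=N
[2] after turn(left): x=1 y=2 heading=W
[3] after move(1): x=0 y=2 heading=W
no 2-step plan works, so 3 is optimal.

move(2), turn(left), move(1)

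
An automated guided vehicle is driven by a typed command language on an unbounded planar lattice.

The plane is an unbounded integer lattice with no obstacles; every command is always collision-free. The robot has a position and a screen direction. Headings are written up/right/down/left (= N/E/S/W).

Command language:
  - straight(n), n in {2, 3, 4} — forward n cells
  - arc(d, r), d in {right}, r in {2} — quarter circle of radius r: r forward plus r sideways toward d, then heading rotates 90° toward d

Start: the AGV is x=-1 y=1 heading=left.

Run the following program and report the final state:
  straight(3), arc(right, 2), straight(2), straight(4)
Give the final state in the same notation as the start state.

x=-6 y=9 heading=up

from: x=-1 y=1 heading=left
1. straight(3) → x=-4 y=1 heading=left
2. arc(right, 2) → x=-6 y=3 heading=up
3. straight(2) → x=-6 y=5 heading=up
4. straight(4) → x=-6 y=9 heading=up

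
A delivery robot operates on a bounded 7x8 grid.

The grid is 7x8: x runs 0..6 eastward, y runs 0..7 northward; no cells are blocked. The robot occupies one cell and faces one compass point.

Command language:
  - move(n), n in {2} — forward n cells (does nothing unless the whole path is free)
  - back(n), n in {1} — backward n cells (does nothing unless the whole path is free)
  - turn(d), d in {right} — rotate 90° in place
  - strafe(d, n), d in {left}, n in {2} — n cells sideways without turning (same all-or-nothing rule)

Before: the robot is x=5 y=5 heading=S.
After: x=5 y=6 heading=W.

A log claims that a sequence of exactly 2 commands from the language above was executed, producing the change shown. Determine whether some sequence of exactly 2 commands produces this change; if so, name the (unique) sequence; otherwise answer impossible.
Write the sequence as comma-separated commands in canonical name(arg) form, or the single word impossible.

back(1), turn(right)

key: order matters: swapping back(1) and turn(right) lands elsewhere
t0: x=5 y=5 heading=S
step 1 (back(1)): x=5 y=6 heading=S
step 2 (turn(right)): x=5 y=6 heading=W
all 16 alternatives checked — unique.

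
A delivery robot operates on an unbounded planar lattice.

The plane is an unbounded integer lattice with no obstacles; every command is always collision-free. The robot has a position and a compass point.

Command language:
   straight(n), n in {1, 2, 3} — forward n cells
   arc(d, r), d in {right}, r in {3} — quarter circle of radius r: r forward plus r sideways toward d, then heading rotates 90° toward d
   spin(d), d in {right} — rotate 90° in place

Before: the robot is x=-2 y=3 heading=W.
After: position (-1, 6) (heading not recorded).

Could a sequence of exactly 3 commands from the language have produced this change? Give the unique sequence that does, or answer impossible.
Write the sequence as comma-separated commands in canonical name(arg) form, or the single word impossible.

straight(2), spin(right), arc(right, 3)

key: running arc(right, 3) before straight(2) would end elsewhere — order is forced
initial: x=-2 y=3 heading=W
1. straight(2) → x=-4 y=3 heading=W
2. spin(right) → x=-4 y=3 heading=N
3. arc(right, 3) → x=-1 y=6 heading=E
no other 3-command option fits: unique.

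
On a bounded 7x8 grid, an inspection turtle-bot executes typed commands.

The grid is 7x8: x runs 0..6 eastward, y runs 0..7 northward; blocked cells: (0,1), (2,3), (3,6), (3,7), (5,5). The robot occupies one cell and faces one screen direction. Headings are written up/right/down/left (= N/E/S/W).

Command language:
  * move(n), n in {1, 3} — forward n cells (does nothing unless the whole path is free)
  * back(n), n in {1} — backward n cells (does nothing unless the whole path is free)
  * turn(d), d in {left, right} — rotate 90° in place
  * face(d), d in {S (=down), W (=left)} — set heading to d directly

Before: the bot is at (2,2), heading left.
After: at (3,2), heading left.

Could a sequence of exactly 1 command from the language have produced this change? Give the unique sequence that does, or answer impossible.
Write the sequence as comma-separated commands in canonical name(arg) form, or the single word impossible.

back(1)

key: heading stays W — the single command does not turn
initial: at (2,2), heading left
1. back(1) → at (3,2), heading left
all 7 alternatives checked — unique.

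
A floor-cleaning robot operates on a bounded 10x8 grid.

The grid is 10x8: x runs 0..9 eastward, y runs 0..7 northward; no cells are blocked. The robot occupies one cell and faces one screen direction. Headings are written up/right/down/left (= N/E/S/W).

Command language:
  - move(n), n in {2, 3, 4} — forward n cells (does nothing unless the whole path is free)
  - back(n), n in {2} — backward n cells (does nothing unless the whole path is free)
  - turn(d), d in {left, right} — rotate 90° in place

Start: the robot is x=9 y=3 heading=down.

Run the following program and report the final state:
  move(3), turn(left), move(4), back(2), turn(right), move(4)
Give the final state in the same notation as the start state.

x=7 y=0 heading=down

begin: x=9 y=3 heading=down
step 1 (move(3)): x=9 y=0 heading=down
step 2 (turn(left)): x=9 y=0 heading=right
step 3 (move(4)): x=9 y=0 heading=right
step 4 (back(2)): x=7 y=0 heading=right
step 5 (turn(right)): x=7 y=0 heading=down
step 6 (move(4)): x=7 y=0 heading=down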